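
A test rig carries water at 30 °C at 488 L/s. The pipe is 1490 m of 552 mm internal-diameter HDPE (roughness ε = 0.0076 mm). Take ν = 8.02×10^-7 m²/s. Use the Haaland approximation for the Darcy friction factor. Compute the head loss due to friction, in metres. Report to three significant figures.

h_f ≈ 6.45 m

V = 4Q/(πD²) = 4·0.488/(π·0.552²) = 2.039 m/s
Re = VD/ν = 2.039·0.552/8.02×10^-7 = 1.40×10^6 → turbulent
ε/D = 0.0076/552 = 1.38×10^-5
Haaland: f = 0.01127
h_f = f(L/D)V²/(2g) = 0.01127·(1490/0.552)·2.039²/(2·9.81) = 6.449 m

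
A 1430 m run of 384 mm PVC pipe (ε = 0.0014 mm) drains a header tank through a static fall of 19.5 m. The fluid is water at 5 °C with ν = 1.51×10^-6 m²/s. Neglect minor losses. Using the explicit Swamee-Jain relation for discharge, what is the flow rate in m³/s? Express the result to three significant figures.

Q ≈ 0.334 m³/s

Swamee-Jain (Type II): Q = -0.965·√(gD⁵h_f/L)·ln[ε/(3.7D) + √(3.17ν²L/(gD³h_f))]
√(gD⁵h_f/L) = √(9.81·0.384⁵·19.5/1430) = 0.03342
ε/(3.7D) = 9.85×10^-7; √(3.17ν²L/(gD³h_f)) = 3.09×10^-5
Q = -0.965·0.03342·ln(3.188×10^-5) = 0.3339 m³/s
Check: V = 2.88 m/s, Re = 7.33×10^5, f = 0.01231, h_f = 19.4 m ≈ 19.5 m ✓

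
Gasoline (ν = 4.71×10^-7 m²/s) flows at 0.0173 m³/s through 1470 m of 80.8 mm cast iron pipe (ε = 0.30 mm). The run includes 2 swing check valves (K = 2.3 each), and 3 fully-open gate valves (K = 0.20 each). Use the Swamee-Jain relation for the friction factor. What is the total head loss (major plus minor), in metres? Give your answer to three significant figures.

H_L ≈ 300 m

V = 4Q/(πD²) = 3.374 m/s; V²/2g = 0.5802 m
Re = 5.79×10^5, ε/D = 0.00371 → f = 0.02810 (Swamee-Jain)
Major: h_f = f(L/D)·V²/2g = 0.02810·18193·0.5802 = 296.6 m
Minor: ΣK = 5.20; h_m = ΣK·V²/2g = 3.017 m
Total H_L = 296.6 + 3.017 = 299.7 m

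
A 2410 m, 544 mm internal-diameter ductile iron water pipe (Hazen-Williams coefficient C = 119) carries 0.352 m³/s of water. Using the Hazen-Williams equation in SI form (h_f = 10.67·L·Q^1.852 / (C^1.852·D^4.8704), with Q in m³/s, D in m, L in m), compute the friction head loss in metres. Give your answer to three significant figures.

h_f = 10.67·2410·0.352^1.852 / (119^1.852·0.544^4.8704) = 10.33 m

h_f ≈ 10.3 m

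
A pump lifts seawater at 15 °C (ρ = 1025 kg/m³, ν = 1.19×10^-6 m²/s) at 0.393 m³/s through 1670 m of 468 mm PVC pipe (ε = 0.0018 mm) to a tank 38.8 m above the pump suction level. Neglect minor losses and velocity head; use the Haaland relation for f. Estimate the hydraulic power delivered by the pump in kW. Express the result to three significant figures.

P_hyd ≈ 198 kW

V = 4Q/(πD²) = 2.285 m/s; Re = 8.98×10^5; ε/D = 3.85×10^-6; f = 0.01186
h_f = f(L/D)V²/2g = 11.26 m
Total head H = z + h_f = 38.8 + 11.26 = 50.06 m
P_hyd = ρgQH = 1025·9.81·0.393·50.06 = 197.8 kW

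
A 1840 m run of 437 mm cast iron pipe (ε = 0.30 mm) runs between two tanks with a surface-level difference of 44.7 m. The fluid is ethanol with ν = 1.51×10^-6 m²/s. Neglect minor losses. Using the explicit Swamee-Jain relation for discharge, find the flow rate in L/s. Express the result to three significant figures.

Swamee-Jain (Type II): Q = -0.965·√(gD⁵h_f/L)·ln[ε/(3.7D) + √(3.17ν²L/(gD³h_f))]
√(gD⁵h_f/L) = √(9.81·0.437⁵·44.7/1840) = 0.06163
ε/(3.7D) = 1.86×10^-4; √(3.17ν²L/(gD³h_f)) = 1.91×10^-5
Q = -0.965·0.06163·ln(2.046×10^-4) = 0.5052 m³/s
Check: V = 3.37 m/s, Re = 9.75×10^5, f = 0.01846, h_f = 44.9 m ≈ 44.7 m ✓

Q ≈ 505 L/s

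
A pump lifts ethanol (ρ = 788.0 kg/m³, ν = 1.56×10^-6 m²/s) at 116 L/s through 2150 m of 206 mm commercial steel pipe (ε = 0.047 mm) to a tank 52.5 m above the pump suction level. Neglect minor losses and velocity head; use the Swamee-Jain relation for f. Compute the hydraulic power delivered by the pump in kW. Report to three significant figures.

P_hyd ≈ 139 kW

V = 4Q/(πD²) = 3.480 m/s; Re = 4.60×10^5; ε/D = 2.28×10^-4; f = 0.01588
h_f = f(L/D)V²/2g = 102.3 m
Total head H = z + h_f = 52.5 + 102.3 = 154.8 m
P_hyd = ρgQH = 788.0·9.81·0.116·154.8 = 138.8 kW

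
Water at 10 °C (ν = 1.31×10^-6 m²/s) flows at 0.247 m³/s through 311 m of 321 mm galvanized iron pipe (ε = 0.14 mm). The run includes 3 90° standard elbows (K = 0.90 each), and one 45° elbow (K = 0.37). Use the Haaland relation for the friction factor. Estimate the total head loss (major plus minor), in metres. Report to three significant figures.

H_L ≈ 9.22 m

V = 4Q/(πD²) = 3.052 m/s; V²/2g = 0.4748 m
Re = 7.48×10^5, ε/D = 4.36×10^-4 → f = 0.01687 (Haaland)
Major: h_f = f(L/D)·V²/2g = 0.01687·968.8·0.4748 = 7.760 m
Minor: ΣK = 3.07; h_m = ΣK·V²/2g = 1.458 m
Total H_L = 7.760 + 1.458 = 9.218 m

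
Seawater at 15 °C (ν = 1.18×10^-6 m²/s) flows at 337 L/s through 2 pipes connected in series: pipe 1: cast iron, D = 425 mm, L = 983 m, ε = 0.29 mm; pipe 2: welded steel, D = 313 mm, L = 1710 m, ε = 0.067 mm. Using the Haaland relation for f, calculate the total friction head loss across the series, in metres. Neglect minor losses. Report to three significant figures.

Pipe 1: V = 2.376 m/s, Re = 8.56×10^5, ε/D = 6.82×10^-4, f = 0.01837, h_1 = f(L/D)V²/2g = 12.22 m
Pipe 2: V = 4.380 m/s, Re = 1.16×10^6, ε/D = 2.14×10^-4, f = 0.01465, h_2 = f(L/D)V²/2g = 78.26 m
Series → Q common, losses add: H = Σh = 90.48 m

H ≈ 90.5 m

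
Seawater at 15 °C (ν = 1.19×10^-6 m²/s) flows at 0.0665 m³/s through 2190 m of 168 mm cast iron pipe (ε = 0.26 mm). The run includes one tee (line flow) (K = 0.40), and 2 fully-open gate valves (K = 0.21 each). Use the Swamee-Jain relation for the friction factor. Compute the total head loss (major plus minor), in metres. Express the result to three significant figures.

H_L ≈ 135 m

V = 4Q/(πD²) = 3.000 m/s; V²/2g = 0.4587 m
Re = 4.24×10^5, ε/D = 0.00155 → f = 0.02255 (Swamee-Jain)
Major: h_f = f(L/D)·V²/2g = 0.02255·13036·0.4587 = 134.8 m
Minor: ΣK = 0.820; h_m = ΣK·V²/2g = 0.3761 m
Total H_L = 134.8 + 0.3761 = 135.2 m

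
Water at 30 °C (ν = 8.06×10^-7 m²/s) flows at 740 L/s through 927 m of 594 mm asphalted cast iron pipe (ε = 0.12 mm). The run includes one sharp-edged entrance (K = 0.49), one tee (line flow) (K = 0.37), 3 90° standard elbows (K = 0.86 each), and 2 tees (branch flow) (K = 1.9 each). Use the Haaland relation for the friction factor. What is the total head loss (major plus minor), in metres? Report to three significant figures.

H_L ≈ 10.7 m

V = 4Q/(πD²) = 2.670 m/s; V²/2g = 0.3634 m
Re = 1.97×10^6, ε/D = 2.02×10^-4 → f = 0.01423 (Haaland)
Major: h_f = f(L/D)·V²/2g = 0.01423·1561·0.3634 = 8.074 m
Minor: ΣK = 7.24; h_m = ΣK·V²/2g = 2.631 m
Total H_L = 8.074 + 2.631 = 10.70 m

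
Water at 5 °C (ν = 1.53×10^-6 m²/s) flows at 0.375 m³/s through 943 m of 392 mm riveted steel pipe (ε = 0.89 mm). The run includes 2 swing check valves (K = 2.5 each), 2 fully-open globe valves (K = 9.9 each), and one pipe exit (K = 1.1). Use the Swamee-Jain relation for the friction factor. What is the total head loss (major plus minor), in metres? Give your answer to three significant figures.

H_L ≈ 41.8 m

V = 4Q/(πD²) = 3.107 m/s; V²/2g = 0.4921 m
Re = 7.96×10^5, ε/D = 0.00227 → f = 0.02453 (Swamee-Jain)
Major: h_f = f(L/D)·V²/2g = 0.02453·2406·0.4921 = 29.03 m
Minor: ΣK = 25.9; h_m = ΣK·V²/2g = 12.74 m
Total H_L = 29.03 + 12.74 = 41.78 m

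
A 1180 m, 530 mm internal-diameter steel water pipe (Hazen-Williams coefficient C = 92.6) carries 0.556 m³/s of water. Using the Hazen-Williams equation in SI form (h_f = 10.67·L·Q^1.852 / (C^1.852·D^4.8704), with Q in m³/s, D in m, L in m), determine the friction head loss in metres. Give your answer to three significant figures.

h_f = 10.67·1180·0.556^1.852 / (92.6^1.852·0.530^4.8704) = 21.31 m

h_f ≈ 21.3 m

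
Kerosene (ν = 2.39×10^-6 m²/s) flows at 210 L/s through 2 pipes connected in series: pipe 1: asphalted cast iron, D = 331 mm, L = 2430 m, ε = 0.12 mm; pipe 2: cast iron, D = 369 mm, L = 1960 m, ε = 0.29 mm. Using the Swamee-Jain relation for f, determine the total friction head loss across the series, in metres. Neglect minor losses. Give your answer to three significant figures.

Pipe 1: V = 2.440 m/s, Re = 3.38×10^5, ε/D = 3.63×10^-4, f = 0.01732, h_1 = f(L/D)V²/2g = 38.59 m
Pipe 2: V = 1.964 m/s, Re = 3.03×10^5, ε/D = 7.86×10^-4, f = 0.01979, h_2 = f(L/D)V²/2g = 20.66 m
Series → Q common, losses add: H = Σh = 59.26 m

H ≈ 59.3 m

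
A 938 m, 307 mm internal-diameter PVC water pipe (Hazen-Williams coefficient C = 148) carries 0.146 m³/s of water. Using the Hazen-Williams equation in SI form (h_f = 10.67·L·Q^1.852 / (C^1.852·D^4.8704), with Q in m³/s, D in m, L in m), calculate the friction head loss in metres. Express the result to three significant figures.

h_f = 10.67·938·0.146^1.852 / (148^1.852·0.307^4.8704) = 8.536 m

h_f ≈ 8.54 m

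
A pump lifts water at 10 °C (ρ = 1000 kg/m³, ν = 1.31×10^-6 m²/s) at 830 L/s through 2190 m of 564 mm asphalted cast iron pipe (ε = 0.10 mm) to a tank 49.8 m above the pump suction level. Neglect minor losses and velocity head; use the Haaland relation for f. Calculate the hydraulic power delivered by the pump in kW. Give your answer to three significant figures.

P_hyd ≈ 656 kW

V = 4Q/(πD²) = 3.322 m/s; Re = 1.43×10^6; ε/D = 1.77×10^-4; f = 0.01409
h_f = f(L/D)V²/2g = 30.78 m
Total head H = z + h_f = 49.8 + 30.78 = 80.58 m
P_hyd = ρgQH = 1000·9.81·0.830·80.58 = 656.1 kW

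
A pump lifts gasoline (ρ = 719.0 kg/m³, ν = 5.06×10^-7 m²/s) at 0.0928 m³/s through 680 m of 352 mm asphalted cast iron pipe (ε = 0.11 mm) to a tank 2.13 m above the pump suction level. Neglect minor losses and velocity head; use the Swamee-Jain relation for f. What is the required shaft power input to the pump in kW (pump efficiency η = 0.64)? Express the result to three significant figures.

V = 4Q/(πD²) = 0.9536 m/s; Re = 6.63×10^5; ε/D = 3.13×10^-4; f = 0.01619
h_f = f(L/D)V²/2g = 1.449 m
Total head H = z + h_f = 2.13 + 1.449 = 3.579 m
P_hyd = ρgQH = 719.0·9.81·0.0928·3.579 = 2.343 kW
P_shaft = P_hyd/η = 2.343/0.64 = 3.661 kW

P_shaft ≈ 3.66 kW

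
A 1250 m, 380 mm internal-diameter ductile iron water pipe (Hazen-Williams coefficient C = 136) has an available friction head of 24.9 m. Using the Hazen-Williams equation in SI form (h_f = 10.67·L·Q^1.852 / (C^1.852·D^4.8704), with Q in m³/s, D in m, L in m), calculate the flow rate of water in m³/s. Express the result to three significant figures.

Q ≈ 0.359 m³/s

Rearranging: Q = [h_f·C^1.852·D^4.8704 / (10.67·L)]^(1/1.852)
Q = [24.9·136^1.852·0.380^4.8704 / (10.67·1250)]^0.540 = 0.3589 m³/s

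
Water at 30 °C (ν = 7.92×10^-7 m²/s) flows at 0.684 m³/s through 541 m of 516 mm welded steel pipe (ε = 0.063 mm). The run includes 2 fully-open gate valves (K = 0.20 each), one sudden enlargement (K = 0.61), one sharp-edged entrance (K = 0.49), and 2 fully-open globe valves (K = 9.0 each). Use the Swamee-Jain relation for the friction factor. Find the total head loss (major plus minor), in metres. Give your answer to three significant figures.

H_L ≈ 18.2 m

V = 4Q/(πD²) = 3.271 m/s; V²/2g = 0.5453 m
Re = 2.13×10^6, ε/D = 1.22×10^-4 → f = 0.01321 (Swamee-Jain)
Major: h_f = f(L/D)·V²/2g = 0.01321·1048·0.5453 = 7.550 m
Minor: ΣK = 19.5; h_m = ΣK·V²/2g = 10.63 m
Total H_L = 7.550 + 10.63 = 18.18 m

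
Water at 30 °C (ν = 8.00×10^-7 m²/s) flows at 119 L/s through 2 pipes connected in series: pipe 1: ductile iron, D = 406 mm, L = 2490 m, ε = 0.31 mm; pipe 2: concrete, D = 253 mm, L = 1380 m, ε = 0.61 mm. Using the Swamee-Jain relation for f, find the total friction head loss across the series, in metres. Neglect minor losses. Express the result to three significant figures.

H ≈ 43.9 m

Pipe 1: V = 0.9192 m/s, Re = 4.66×10^5, ε/D = 7.64×10^-4, f = 0.01930, h_1 = f(L/D)V²/2g = 5.097 m
Pipe 2: V = 2.367 m/s, Re = 7.49×10^5, ε/D = 0.00241, f = 0.02493, h_2 = f(L/D)V²/2g = 38.84 m
Series → Q common, losses add: H = Σh = 43.93 m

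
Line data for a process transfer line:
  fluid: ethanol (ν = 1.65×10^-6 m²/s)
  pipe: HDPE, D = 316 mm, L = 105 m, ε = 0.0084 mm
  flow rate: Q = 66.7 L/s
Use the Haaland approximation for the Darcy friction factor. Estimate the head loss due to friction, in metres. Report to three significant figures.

V = 4Q/(πD²) = 4·0.0667/(π·0.316²) = 0.8505 m/s
Re = VD/ν = 0.8505·0.316/1.65×10^-6 = 1.63×10^5 → turbulent
ε/D = 0.0084/316 = 2.66×10^-5
Haaland: f = 0.01629
h_f = f(L/D)V²/(2g) = 0.01629·(105/0.316)·0.8505²/(2·9.81) = 0.1995 m

h_f ≈ 0.199 m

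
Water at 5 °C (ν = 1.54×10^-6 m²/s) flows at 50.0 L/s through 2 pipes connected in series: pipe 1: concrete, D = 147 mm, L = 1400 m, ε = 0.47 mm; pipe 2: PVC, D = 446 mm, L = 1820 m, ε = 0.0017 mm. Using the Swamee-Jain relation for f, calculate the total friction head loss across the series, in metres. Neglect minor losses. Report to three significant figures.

Pipe 1: V = 2.946 m/s, Re = 2.81×10^5, ε/D = 0.00320, f = 0.02725, h_1 = f(L/D)V²/2g = 114.8 m
Pipe 2: V = 0.3200 m/s, Re = 9.27×10^4, ε/D = 3.81×10^-6, f = 0.01817, h_2 = f(L/D)V²/2g = 0.3871 m
Series → Q common, losses add: H = Σh = 115.2 m

H ≈ 115 m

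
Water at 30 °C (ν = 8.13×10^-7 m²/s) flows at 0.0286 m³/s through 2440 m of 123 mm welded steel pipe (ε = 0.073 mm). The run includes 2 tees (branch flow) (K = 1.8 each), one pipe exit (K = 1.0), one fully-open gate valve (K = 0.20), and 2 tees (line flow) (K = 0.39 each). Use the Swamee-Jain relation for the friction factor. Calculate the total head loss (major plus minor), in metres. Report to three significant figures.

V = 4Q/(πD²) = 2.407 m/s; V²/2g = 0.2953 m
Re = 3.64×10^5, ε/D = 5.93×10^-4 → f = 0.01863 (Swamee-Jain)
Major: h_f = f(L/D)·V²/2g = 0.01863·19837·0.2953 = 109.1 m
Minor: ΣK = 5.58; h_m = ΣK·V²/2g = 1.648 m
Total H_L = 109.1 + 1.648 = 110.8 m

H_L ≈ 111 m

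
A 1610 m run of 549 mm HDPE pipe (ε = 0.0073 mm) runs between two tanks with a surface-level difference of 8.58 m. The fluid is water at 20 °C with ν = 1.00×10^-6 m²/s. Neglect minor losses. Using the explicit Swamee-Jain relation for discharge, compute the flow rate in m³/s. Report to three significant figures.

Q ≈ 0.527 m³/s

Swamee-Jain (Type II): Q = -0.965·√(gD⁵h_f/L)·ln[ε/(3.7D) + √(3.17ν²L/(gD³h_f))]
√(gD⁵h_f/L) = √(9.81·0.549⁵·8.58/1610) = 0.05106
ε/(3.7D) = 3.59×10^-6; √(3.17ν²L/(gD³h_f)) = 1.91×10^-5
Q = -0.965·0.05106·ln(2.274×10^-5) = 0.5268 m³/s
Check: V = 2.23 m/s, Re = 1.22×10^6, f = 0.01159, h_f = 8.58 m ≈ 8.58 m ✓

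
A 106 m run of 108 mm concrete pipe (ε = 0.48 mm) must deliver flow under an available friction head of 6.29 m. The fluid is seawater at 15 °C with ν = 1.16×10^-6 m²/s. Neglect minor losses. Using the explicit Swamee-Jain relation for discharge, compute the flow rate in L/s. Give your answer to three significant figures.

Q ≈ 18.8 L/s

Swamee-Jain (Type II): Q = -0.965·√(gD⁵h_f/L)·ln[ε/(3.7D) + √(3.17ν²L/(gD³h_f))]
√(gD⁵h_f/L) = √(9.81·0.108⁵·6.29/106) = 0.002925
ε/(3.7D) = 0.00120; √(3.17ν²L/(gD³h_f)) = 7.63×10^-5
Q = -0.965·0.002925·ln(0.001277) = 0.01880 m³/s
Check: V = 2.05 m/s, Re = 1.91×10^5, f = 0.03003, h_f = 6.33 m ≈ 6.29 m ✓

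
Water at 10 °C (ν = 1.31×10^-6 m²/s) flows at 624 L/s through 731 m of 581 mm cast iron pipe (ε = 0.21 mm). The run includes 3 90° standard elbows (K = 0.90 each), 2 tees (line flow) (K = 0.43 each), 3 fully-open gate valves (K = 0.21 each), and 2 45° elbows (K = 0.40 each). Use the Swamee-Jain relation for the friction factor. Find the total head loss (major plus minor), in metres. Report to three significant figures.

H_L ≈ 7.18 m

V = 4Q/(πD²) = 2.354 m/s; V²/2g = 0.2823 m
Re = 1.04×10^6, ε/D = 3.61×10^-4 → f = 0.01625 (Swamee-Jain)
Major: h_f = f(L/D)·V²/2g = 0.01625·1258·0.2823 = 5.774 m
Minor: ΣK = 4.99; h_m = ΣK·V²/2g = 1.409 m
Total H_L = 5.774 + 1.409 = 7.183 m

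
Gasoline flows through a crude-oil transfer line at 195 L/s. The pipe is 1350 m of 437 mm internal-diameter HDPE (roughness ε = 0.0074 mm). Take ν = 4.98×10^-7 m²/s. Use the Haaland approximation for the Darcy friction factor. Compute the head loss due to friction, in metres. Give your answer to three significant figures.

V = 4Q/(πD²) = 4·0.195/(π·0.437²) = 1.300 m/s
Re = VD/ν = 1.300·0.437/4.98×10^-7 = 1.14×10^6 → turbulent
ε/D = 0.0074/437 = 1.69×10^-5
Haaland: f = 0.01168
h_f = f(L/D)V²/(2g) = 0.01168·(1350/0.437)·1.300²/(2·9.81) = 3.108 m

h_f ≈ 3.11 m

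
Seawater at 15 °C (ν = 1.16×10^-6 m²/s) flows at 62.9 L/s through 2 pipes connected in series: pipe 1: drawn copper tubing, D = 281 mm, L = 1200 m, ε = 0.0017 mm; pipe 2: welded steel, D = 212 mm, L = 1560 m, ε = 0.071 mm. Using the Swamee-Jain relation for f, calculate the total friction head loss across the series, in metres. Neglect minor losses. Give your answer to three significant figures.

H ≈ 23.8 m

Pipe 1: V = 1.014 m/s, Re = 2.46×10^5, ε/D = 6.05×10^-6, f = 0.01499, h_1 = f(L/D)V²/2g = 3.357 m
Pipe 2: V = 1.782 m/s, Re = 3.26×10^5, ε/D = 3.35×10^-4, f = 0.01718, h_2 = f(L/D)V²/2g = 20.46 m
Series → Q common, losses add: H = Σh = 23.82 m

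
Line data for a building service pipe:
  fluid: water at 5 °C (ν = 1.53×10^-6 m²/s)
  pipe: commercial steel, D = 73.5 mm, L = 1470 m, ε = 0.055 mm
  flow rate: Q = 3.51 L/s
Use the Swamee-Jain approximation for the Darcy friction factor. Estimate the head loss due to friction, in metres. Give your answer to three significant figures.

V = 4Q/(πD²) = 4·0.00351/(π·0.0735²) = 0.8273 m/s
Re = VD/ν = 0.8273·0.0735/1.53×10^-6 = 3.97×10^4 → turbulent
ε/D = 0.055/73.5 = 7.48×10^-4
Swamee-Jain: f = 0.02428
h_f = f(L/D)V²/(2g) = 0.02428·(1470/0.0735)·0.8273²/(2·9.81) = 16.94 m

h_f ≈ 16.9 m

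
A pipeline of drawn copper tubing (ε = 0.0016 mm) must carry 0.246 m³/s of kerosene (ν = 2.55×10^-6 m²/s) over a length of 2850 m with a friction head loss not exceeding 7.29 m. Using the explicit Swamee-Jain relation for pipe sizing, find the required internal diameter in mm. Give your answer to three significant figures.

Swamee-Jain (Type III): D = 0.66·[ε^1.25·(LQ²/(gh_f))^4.75 + ν·Q^9.4·(L/(gh_f))^5.2]^0.04
LQ²/(gh_f) = 2.412; L/(gh_f) = 39.85
Term 1 = ε^1.25·(…)^4.75 = 3.73×10^-6; Term 2 = ν·Q^9.4·(…)^5.2 = 0.00101
D = 0.66·(3.73×10^-6 + 0.00101)^0.04 = 0.5009 m = 501 mm
Check: V = 1.25 m/s, Re = 2.45×10^5, f = 0.01497, h_f = 6.76 m ≈ 7.29 m ✓

D ≈ 501 mm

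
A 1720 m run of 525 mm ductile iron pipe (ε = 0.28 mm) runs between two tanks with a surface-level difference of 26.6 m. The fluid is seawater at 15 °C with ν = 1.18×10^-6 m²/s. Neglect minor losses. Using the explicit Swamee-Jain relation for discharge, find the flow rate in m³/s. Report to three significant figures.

Swamee-Jain (Type II): Q = -0.965·√(gD⁵h_f/L)·ln[ε/(3.7D) + √(3.17ν²L/(gD³h_f))]
√(gD⁵h_f/L) = √(9.81·0.525⁵·26.6/1720) = 0.07779
ε/(3.7D) = 1.44×10^-4; √(3.17ν²L/(gD³h_f)) = 1.42×10^-5
Q = -0.965·0.07779·ln(1.583×10^-4) = 0.6569 m³/s
Check: V = 3.03 m/s, Re = 1.35×10^6, f = 0.01739, h_f = 26.7 m ≈ 26.6 m ✓

Q ≈ 0.657 m³/s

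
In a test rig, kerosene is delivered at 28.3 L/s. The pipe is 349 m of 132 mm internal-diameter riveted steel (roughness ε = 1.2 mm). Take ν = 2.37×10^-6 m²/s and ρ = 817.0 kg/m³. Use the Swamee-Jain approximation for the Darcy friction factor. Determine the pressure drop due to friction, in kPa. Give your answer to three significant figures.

V = 4Q/(πD²) = 4·0.0283/(π·0.132²) = 2.068 m/s
Re = VD/ν = 2.068·0.132/2.37×10^-6 = 1.15×10^5 → turbulent
ε/D = 1.2/132 = 0.00909
Swamee-Jain: f = 0.03749
h_f = f(L/D)V²/(2g) = 0.03749·(349/0.132)·2.068²/(2·9.81) = 21.61 m
Δp = ρg·h_f = 817.0·9.81·21.61 = 173.2 kPa

Δp ≈ 173 kPa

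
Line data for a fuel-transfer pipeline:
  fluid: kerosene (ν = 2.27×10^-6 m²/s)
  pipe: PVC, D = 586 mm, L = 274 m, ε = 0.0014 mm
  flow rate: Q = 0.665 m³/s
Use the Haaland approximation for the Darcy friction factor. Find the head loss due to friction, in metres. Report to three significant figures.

V = 4Q/(πD²) = 4·0.665/(π·0.586²) = 2.466 m/s
Re = VD/ν = 2.466·0.586/2.27×10^-6 = 6.37×10^5 → turbulent
ε/D = 0.0014/586 = 2.39×10^-6
Haaland: f = 0.01255
h_f = f(L/D)V²/(2g) = 0.01255·(274/0.586)·2.466²/(2·9.81) = 1.818 m

h_f ≈ 1.82 m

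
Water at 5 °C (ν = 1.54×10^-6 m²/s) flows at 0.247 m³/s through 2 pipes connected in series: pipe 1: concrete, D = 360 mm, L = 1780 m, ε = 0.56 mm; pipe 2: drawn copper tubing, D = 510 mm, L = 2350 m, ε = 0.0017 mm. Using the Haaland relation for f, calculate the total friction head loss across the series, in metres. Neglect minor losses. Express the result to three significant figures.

Pipe 1: V = 2.427 m/s, Re = 5.67×10^5, ε/D = 0.00156, f = 0.02231, h_1 = f(L/D)V²/2g = 33.11 m
Pipe 2: V = 1.209 m/s, Re = 4.00×10^5, ε/D = 3.33×10^-6, f = 0.01363, h_2 = f(L/D)V²/2g = 4.679 m
Series → Q common, losses add: H = Σh = 37.79 m

H ≈ 37.8 m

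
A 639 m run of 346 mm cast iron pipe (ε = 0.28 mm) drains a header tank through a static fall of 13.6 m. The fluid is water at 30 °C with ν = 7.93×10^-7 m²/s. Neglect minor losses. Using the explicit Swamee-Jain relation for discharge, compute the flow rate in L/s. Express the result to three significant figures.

Swamee-Jain (Type II): Q = -0.965·√(gD⁵h_f/L)·ln[ε/(3.7D) + √(3.17ν²L/(gD³h_f))]
√(gD⁵h_f/L) = √(9.81·0.346⁵·13.6/639) = 0.03218
ε/(3.7D) = 2.19×10^-4; √(3.17ν²L/(gD³h_f)) = 1.52×10^-5
Q = -0.965·0.03218·ln(2.339×10^-4) = 0.2596 m³/s
Check: V = 2.76 m/s, Re = 1.20×10^6, f = 0.01904, h_f = 13.7 m ≈ 13.6 m ✓

Q ≈ 260 L/s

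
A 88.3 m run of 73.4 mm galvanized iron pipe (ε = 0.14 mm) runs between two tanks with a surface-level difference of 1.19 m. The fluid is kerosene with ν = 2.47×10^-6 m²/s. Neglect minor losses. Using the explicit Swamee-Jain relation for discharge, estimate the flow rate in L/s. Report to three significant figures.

Swamee-Jain (Type II): Q = -0.965·√(gD⁵h_f/L)·ln[ε/(3.7D) + √(3.17ν²L/(gD³h_f))]
√(gD⁵h_f/L) = √(9.81·0.0734⁵·1.19/88.3) = 5.307×10^-4
ε/(3.7D) = 5.16×10^-4; √(3.17ν²L/(gD³h_f)) = 6.08×10^-4
Q = -0.965·5.307×10^-4·ln(0.001124) = 0.003478 m³/s
Check: V = 0.822 m/s, Re = 2.44×10^4, f = 0.02902, h_f = 1.20 m ≈ 1.19 m ✓

Q ≈ 3.48 L/s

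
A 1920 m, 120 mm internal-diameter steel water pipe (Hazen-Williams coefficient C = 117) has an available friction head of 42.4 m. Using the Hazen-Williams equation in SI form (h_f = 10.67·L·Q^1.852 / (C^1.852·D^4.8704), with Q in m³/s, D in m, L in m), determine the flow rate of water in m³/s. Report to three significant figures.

Q ≈ 0.0158 m³/s

Rearranging: Q = [h_f·C^1.852·D^4.8704 / (10.67·L)]^(1/1.852)
Q = [42.4·117^1.852·0.120^4.8704 / (10.67·1920)]^0.540 = 0.01575 m³/s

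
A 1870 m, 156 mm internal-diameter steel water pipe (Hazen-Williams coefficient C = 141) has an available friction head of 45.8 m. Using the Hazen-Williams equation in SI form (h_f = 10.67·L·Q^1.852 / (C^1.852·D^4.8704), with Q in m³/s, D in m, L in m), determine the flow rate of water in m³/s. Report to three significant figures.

Rearranging: Q = [h_f·C^1.852·D^4.8704 / (10.67·L)]^(1/1.852)
Q = [45.8·141^1.852·0.156^4.8704 / (10.67·1870)]^0.540 = 0.04002 m³/s

Q ≈ 0.0400 m³/s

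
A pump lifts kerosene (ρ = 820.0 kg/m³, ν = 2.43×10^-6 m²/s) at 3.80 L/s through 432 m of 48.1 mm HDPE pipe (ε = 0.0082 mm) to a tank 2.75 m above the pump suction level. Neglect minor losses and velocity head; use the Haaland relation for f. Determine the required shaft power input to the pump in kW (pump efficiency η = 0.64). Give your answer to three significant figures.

V = 4Q/(πD²) = 2.091 m/s; Re = 4.14×10^4; ε/D = 1.70×10^-4; f = 0.02207
h_f = f(L/D)V²/2g = 44.18 m
Total head H = z + h_f = 2.75 + 44.18 = 46.93 m
P_hyd = ρgQH = 820.0·9.81·0.00380·46.93 = 1.434 kW
P_shaft = P_hyd/η = 1.434/0.64 = 2.241 kW

P_shaft ≈ 2.24 kW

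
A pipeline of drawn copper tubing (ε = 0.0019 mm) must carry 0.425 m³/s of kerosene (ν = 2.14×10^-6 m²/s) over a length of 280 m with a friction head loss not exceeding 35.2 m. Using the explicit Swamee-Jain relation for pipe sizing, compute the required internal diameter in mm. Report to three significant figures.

D ≈ 272 mm

Swamee-Jain (Type III): D = 0.66·[ε^1.25·(LQ²/(gh_f))^4.75 + ν·Q^9.4·(L/(gh_f))^5.2]^0.04
LQ²/(gh_f) = 0.1465; L/(gh_f) = 0.8109
Term 1 = ε^1.25·(…)^4.75 = 7.68×10^-12; Term 2 = ν·Q^9.4·(…)^5.2 = 2.31×10^-10
D = 0.66·(7.68×10^-12 + 2.31×10^-10)^0.04 = 0.2721 m = 272 mm
Check: V = 7.31 m/s, Re = 9.29×10^5, f = 0.01192, h_f = 33.4 m ≈ 35.2 m ✓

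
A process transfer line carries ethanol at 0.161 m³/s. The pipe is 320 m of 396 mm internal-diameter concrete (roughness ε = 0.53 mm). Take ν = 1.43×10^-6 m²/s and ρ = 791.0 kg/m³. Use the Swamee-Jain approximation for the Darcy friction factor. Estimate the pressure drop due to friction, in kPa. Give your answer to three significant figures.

Δp ≈ 12.0 kPa

V = 4Q/(πD²) = 4·0.161/(π·0.396²) = 1.307 m/s
Re = VD/ν = 1.307·0.396/1.43×10^-6 = 3.62×10^5 → turbulent
ε/D = 0.53/396 = 0.00134
Swamee-Jain: f = 0.02191
h_f = f(L/D)V²/(2g) = 0.02191·(320/0.396)·1.307²/(2·9.81) = 1.542 m
Δp = ρg·h_f = 791.0·9.81·1.542 = 11.96 kPa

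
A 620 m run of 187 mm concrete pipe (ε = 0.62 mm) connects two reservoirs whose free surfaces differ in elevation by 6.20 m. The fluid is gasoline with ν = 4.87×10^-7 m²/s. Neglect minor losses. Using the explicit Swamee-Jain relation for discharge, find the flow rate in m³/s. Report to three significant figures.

Q ≈ 0.0319 m³/s

Swamee-Jain (Type II): Q = -0.965·√(gD⁵h_f/L)·ln[ε/(3.7D) + √(3.17ν²L/(gD³h_f))]
√(gD⁵h_f/L) = √(9.81·0.187⁵·6.20/620) = 0.004736
ε/(3.7D) = 8.96×10^-4; √(3.17ν²L/(gD³h_f)) = 3.42×10^-5
Q = -0.965·0.004736·ln(9.303×10^-4) = 0.03190 m³/s
Check: V = 1.16 m/s, Re = 4.46×10^5, f = 0.02731, h_f = 6.23 m ≈ 6.20 m ✓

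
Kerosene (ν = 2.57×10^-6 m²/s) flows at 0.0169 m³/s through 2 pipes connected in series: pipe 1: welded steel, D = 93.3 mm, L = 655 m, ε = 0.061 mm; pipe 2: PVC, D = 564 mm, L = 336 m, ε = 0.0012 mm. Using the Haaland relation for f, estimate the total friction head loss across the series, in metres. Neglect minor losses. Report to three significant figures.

Pipe 1: V = 2.472 m/s, Re = 8.97×10^4, ε/D = 6.54×10^-4, f = 0.02095, h_1 = f(L/D)V²/2g = 45.81 m
Pipe 2: V = 0.06765 m/s, Re = 1.48×10^4, ε/D = 2.13×10^-6, f = 0.02779, h_2 = f(L/D)V²/2g = 0.003861 m
Series → Q common, losses add: H = Σh = 45.81 m

H ≈ 45.8 m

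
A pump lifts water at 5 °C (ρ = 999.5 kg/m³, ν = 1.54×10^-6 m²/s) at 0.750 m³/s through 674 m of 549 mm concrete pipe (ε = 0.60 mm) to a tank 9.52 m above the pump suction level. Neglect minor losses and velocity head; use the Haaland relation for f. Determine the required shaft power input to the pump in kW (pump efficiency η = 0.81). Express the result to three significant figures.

P_shaft ≈ 202 kW

V = 4Q/(πD²) = 3.168 m/s; Re = 1.13×10^6; ε/D = 0.00109; f = 0.02033
h_f = f(L/D)V²/2g = 12.77 m
Total head H = z + h_f = 9.52 + 12.77 = 22.29 m
P_hyd = ρgQH = 999.5·9.81·0.750·22.29 = 163.9 kW
P_shaft = P_hyd/η = 163.9/0.81 = 202.4 kW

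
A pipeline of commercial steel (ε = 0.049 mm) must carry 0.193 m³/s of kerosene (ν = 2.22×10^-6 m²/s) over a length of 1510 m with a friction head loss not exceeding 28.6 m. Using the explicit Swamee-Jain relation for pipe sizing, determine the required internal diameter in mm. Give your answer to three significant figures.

Swamee-Jain (Type III): D = 0.66·[ε^1.25·(LQ²/(gh_f))^4.75 + ν·Q^9.4·(L/(gh_f))^5.2]^0.04
LQ²/(gh_f) = 0.2005; L/(gh_f) = 5.382
Term 1 = ε^1.25·(…)^4.75 = 1.98×10^-9; Term 2 = ν·Q^9.4·(…)^5.2 = 2.70×10^-9
D = 0.66·(1.98×10^-9 + 2.70×10^-9)^0.04 = 0.3065 m = 306 mm
Check: V = 2.62 m/s, Re = 3.61×10^5, f = 0.01564, h_f = 26.9 m ≈ 28.6 m ✓

D ≈ 306 mm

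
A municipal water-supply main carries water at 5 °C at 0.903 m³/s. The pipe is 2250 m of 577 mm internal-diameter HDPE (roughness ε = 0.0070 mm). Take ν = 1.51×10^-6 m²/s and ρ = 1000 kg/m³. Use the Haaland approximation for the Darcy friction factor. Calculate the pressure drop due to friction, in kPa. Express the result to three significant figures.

Δp ≈ 264 kPa

V = 4Q/(πD²) = 4·0.903/(π·0.577²) = 3.453 m/s
Re = VD/ν = 3.453·0.577/1.51×10^-6 = 1.32×10^6 → turbulent
ε/D = 0.0070/577 = 1.21×10^-5
Haaland: f = 0.01133
h_f = f(L/D)V²/(2g) = 0.01133·(2250/0.577)·3.453²/(2·9.81) = 26.86 m
Δp = ρg·h_f = 1000·9.81·26.86 = 263.5 kPa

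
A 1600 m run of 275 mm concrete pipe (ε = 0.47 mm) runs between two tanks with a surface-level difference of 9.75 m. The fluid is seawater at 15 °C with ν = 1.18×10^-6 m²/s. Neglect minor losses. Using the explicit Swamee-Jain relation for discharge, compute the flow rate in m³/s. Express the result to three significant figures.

Q ≈ 0.0707 m³/s

Swamee-Jain (Type II): Q = -0.965·√(gD⁵h_f/L)·ln[ε/(3.7D) + √(3.17ν²L/(gD³h_f))]
√(gD⁵h_f/L) = √(9.81·0.275⁵·9.75/1600) = 0.009696
ε/(3.7D) = 4.62×10^-4; √(3.17ν²L/(gD³h_f)) = 5.96×10^-5
Q = -0.965·0.009696·ln(5.215×10^-4) = 0.07073 m³/s
Check: V = 1.19 m/s, Re = 2.78×10^5, f = 0.02335, h_f = 9.82 m ≈ 9.75 m ✓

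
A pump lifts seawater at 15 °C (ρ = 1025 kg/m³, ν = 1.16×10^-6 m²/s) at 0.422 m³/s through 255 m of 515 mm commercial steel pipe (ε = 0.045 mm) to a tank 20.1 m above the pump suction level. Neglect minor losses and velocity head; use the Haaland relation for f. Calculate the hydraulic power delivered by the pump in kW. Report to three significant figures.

P_hyd ≈ 91.1 kW

V = 4Q/(πD²) = 2.026 m/s; Re = 8.99×10^5; ε/D = 8.74×10^-5; f = 0.01326
h_f = f(L/D)V²/2g = 1.374 m
Total head H = z + h_f = 20.1 + 1.374 = 21.47 m
P_hyd = ρgQH = 1025·9.81·0.422·21.47 = 91.12 kW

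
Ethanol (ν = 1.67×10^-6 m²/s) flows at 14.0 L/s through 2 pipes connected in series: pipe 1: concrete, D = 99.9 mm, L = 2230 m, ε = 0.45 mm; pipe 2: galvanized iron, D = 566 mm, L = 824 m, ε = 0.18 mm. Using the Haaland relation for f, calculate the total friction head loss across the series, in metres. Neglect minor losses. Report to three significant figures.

Pipe 1: V = 1.786 m/s, Re = 1.07×10^5, ε/D = 0.00450, f = 0.03034, h_1 = f(L/D)V²/2g = 110.1 m
Pipe 2: V = 0.05564 m/s, Re = 1.89×10^4, ε/D = 3.18×10^-4, f = 0.02667, h_2 = f(L/D)V²/2g = 0.006128 m
Series → Q common, losses add: H = Σh = 110.1 m

H ≈ 110 m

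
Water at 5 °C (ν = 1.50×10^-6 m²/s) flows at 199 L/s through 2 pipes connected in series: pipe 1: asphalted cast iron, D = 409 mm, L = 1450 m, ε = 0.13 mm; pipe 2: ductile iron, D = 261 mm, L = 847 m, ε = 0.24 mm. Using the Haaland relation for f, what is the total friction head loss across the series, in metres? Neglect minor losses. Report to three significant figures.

Pipe 1: V = 1.515 m/s, Re = 4.13×10^5, ε/D = 3.18×10^-4, f = 0.01650, h_1 = f(L/D)V²/2g = 6.842 m
Pipe 2: V = 3.719 m/s, Re = 6.47×10^5, ε/D = 9.20×10^-4, f = 0.01971, h_2 = f(L/D)V²/2g = 45.10 m
Series → Q common, losses add: H = Σh = 51.95 m

H ≈ 51.9 m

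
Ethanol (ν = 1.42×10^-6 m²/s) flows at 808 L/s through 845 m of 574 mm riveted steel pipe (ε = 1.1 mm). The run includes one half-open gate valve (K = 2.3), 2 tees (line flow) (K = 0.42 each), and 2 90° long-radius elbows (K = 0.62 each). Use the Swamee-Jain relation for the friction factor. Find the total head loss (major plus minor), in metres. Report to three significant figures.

H_L ≈ 19.3 m

V = 4Q/(πD²) = 3.122 m/s; V²/2g = 0.4969 m
Re = 1.26×10^6, ε/D = 0.00192 → f = 0.02337 (Swamee-Jain)
Major: h_f = f(L/D)·V²/2g = 0.02337·1472·0.4969 = 17.10 m
Minor: ΣK = 4.38; h_m = ΣK·V²/2g = 2.177 m
Total H_L = 17.10 + 2.177 = 19.28 m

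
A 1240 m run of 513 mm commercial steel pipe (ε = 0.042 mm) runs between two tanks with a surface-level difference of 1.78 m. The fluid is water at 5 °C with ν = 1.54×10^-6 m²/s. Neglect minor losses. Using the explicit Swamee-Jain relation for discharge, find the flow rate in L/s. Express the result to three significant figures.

Swamee-Jain (Type II): Q = -0.965·√(gD⁵h_f/L)·ln[ε/(3.7D) + √(3.17ν²L/(gD³h_f))]
√(gD⁵h_f/L) = √(9.81·0.513⁵·1.78/1240) = 0.02237
ε/(3.7D) = 2.21×10^-5; √(3.17ν²L/(gD³h_f)) = 6.29×10^-5
Q = -0.965·0.02237·ln(8.501×10^-5) = 0.2023 m³/s
Check: V = 0.979 m/s, Re = 3.26×10^5, f = 0.01508, h_f = 1.78 m ≈ 1.78 m ✓

Q ≈ 202 L/s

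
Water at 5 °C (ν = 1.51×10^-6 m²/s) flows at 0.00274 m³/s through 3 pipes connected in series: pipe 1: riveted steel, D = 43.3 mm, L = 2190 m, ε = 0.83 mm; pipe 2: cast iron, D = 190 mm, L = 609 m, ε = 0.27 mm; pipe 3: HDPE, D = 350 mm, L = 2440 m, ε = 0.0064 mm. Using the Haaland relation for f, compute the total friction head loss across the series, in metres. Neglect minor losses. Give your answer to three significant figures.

Pipe 1: V = 1.861 m/s, Re = 5.34×10^4, ε/D = 0.0192, f = 0.04868, h_1 = f(L/D)V²/2g = 434.4 m
Pipe 2: V = 0.09664 m/s, Re = 1.22×10^4, ε/D = 0.00142, f = 0.03136, h_2 = f(L/D)V²/2g = 0.04785 m
Pipe 3: V = 0.02848 m/s, Re = 6600, ε/D = 1.83×10^-5, f = 0.03475, h_3 = f(L/D)V²/2g = 0.01001 m
Series → Q common, losses add: H = Σh = 434.5 m

H ≈ 435 m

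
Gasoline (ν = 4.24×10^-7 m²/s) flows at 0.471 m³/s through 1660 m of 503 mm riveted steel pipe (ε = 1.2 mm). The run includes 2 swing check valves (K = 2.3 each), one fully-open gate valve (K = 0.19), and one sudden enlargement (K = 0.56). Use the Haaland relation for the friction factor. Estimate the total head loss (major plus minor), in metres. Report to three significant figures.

H_L ≈ 24.8 m

V = 4Q/(πD²) = 2.370 m/s; V²/2g = 0.2863 m
Re = 2.81×10^6, ε/D = 0.00239 → f = 0.02466 (Haaland)
Major: h_f = f(L/D)·V²/2g = 0.02466·3300·0.2863 = 23.30 m
Minor: ΣK = 5.35; h_m = ΣK·V²/2g = 1.532 m
Total H_L = 23.30 + 1.532 = 24.83 m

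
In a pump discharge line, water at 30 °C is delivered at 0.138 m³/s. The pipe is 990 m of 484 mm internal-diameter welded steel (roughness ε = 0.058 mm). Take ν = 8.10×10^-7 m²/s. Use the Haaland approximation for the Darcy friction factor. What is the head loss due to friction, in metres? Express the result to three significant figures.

h_f ≈ 0.860 m

V = 4Q/(πD²) = 4·0.138/(π·0.484²) = 0.7501 m/s
Re = VD/ν = 0.7501·0.484/8.10×10^-7 = 4.48×10^5 → turbulent
ε/D = 0.058/484 = 1.20×10^-4
Haaland: f = 0.01466
h_f = f(L/D)V²/(2g) = 0.01466·(990/0.484)·0.7501²/(2·9.81) = 0.8597 m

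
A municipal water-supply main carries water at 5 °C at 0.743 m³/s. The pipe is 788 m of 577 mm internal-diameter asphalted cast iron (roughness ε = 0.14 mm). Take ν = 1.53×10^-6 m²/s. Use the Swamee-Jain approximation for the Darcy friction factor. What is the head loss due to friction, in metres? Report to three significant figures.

V = 4Q/(πD²) = 4·0.743/(π·0.577²) = 2.841 m/s
Re = VD/ν = 2.841·0.577/1.53×10^-6 = 1.07×10^6 → turbulent
ε/D = 0.14/577 = 2.43×10^-4
Swamee-Jain: f = 0.01516
h_f = f(L/D)V²/(2g) = 0.01516·(788/0.577)·2.841²/(2·9.81) = 8.523 m

h_f ≈ 8.52 m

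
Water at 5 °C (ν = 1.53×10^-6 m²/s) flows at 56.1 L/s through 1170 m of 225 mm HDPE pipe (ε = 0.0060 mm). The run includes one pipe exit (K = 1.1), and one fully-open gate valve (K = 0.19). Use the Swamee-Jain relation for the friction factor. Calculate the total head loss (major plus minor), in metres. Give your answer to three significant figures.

V = 4Q/(πD²) = 1.411 m/s; V²/2g = 0.1015 m
Re = 2.07×10^5, ε/D = 2.67×10^-5 → f = 0.01567 (Swamee-Jain)
Major: h_f = f(L/D)·V²/2g = 0.01567·5200·0.1015 = 8.267 m
Minor: ΣK = 1.29; h_m = ΣK·V²/2g = 0.1309 m
Total H_L = 8.267 + 0.1309 = 8.398 m

H_L ≈ 8.40 m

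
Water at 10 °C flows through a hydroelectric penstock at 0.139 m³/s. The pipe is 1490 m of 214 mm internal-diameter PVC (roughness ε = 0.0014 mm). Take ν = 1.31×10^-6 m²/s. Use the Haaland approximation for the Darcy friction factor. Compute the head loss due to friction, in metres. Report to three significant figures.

V = 4Q/(πD²) = 4·0.139/(π·0.214²) = 3.865 m/s
Re = VD/ν = 3.865·0.214/1.31×10^-6 = 6.31×10^5 → turbulent
ε/D = 0.0014/214 = 6.54×10^-6
Haaland: f = 0.01262
h_f = f(L/D)V²/(2g) = 0.01262·(1490/0.214)·3.865²/(2·9.81) = 66.89 m

h_f ≈ 66.9 m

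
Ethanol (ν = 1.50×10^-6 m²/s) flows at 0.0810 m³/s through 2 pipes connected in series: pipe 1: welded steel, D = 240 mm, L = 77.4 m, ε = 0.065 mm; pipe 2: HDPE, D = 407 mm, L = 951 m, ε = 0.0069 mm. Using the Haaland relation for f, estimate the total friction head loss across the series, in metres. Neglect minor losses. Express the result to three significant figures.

H ≈ 1.62 m

Pipe 1: V = 1.790 m/s, Re = 2.86×10^5, ε/D = 2.71×10^-4, f = 0.01667, h_1 = f(L/D)V²/2g = 0.8784 m
Pipe 2: V = 0.6226 m/s, Re = 1.69×10^5, ε/D = 1.70×10^-5, f = 0.01611, h_2 = f(L/D)V²/2g = 0.7439 m
Series → Q common, losses add: H = Σh = 1.622 m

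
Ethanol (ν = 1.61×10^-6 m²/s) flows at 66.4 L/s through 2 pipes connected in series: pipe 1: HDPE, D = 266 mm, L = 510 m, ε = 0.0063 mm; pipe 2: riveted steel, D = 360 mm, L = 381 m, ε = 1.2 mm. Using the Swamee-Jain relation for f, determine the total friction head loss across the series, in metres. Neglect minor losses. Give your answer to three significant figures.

H ≈ 2.85 m

Pipe 1: V = 1.195 m/s, Re = 1.97×10^5, ε/D = 2.37×10^-5, f = 0.01579, h_1 = f(L/D)V²/2g = 2.202 m
Pipe 2: V = 0.6523 m/s, Re = 1.46×10^5, ε/D = 0.00333, f = 0.02802, h_2 = f(L/D)V²/2g = 0.6431 m
Series → Q common, losses add: H = Σh = 2.846 m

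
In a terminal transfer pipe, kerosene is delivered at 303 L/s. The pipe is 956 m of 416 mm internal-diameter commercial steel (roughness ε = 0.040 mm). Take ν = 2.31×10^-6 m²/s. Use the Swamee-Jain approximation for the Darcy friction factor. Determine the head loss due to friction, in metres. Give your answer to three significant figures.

h_f ≈ 8.62 m

V = 4Q/(πD²) = 4·0.303/(π·0.416²) = 2.229 m/s
Re = VD/ν = 2.229·0.416/2.31×10^-6 = 4.01×10^5 → turbulent
ε/D = 0.040/416 = 9.62×10^-5
Swamee-Jain: f = 0.01481
h_f = f(L/D)V²/(2g) = 0.01481·(956/0.416)·2.229²/(2·9.81) = 8.622 m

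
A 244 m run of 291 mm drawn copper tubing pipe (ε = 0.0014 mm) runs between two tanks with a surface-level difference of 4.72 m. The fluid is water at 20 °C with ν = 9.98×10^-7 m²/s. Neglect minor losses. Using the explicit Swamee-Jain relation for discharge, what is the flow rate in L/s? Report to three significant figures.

Swamee-Jain (Type II): Q = -0.965·√(gD⁵h_f/L)·ln[ε/(3.7D) + √(3.17ν²L/(gD³h_f))]
√(gD⁵h_f/L) = √(9.81·0.291⁵·4.72/244) = 0.01990
ε/(3.7D) = 1.30×10^-6; √(3.17ν²L/(gD³h_f)) = 2.60×10^-5
Q = -0.965·0.01990·ln(2.728×10^-5) = 0.2018 m³/s
Check: V = 3.03 m/s, Re = 8.85×10^5, f = 0.01196, h_f = 4.71 m ≈ 4.72 m ✓

Q ≈ 202 L/s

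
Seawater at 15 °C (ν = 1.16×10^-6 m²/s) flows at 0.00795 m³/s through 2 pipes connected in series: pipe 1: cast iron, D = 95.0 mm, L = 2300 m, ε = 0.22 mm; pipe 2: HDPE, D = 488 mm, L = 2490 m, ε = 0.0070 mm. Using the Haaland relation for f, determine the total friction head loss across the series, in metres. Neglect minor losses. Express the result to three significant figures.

H ≈ 40.2 m

Pipe 1: V = 1.122 m/s, Re = 9.19×10^4, ε/D = 0.00232, f = 0.02590, h_1 = f(L/D)V²/2g = 40.20 m
Pipe 2: V = 0.04250 m/s, Re = 1.79×10^4, ε/D = 1.43×10^-5, f = 0.02650, h_2 = f(L/D)V²/2g = 0.01245 m
Series → Q common, losses add: H = Σh = 40.22 m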